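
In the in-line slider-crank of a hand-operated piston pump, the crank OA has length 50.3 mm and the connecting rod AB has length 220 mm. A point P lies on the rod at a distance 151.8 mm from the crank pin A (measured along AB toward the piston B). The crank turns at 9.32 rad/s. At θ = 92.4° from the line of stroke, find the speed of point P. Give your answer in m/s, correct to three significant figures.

ω = 9.32 rad/s.  Crank-pin speed |V_A| = rω = 0.4688 m/s, perpendicular to OA.
Rod angle: sinφ = −(r/L) sinθ ⇒ φ = -13.205°; ω_rod = −rω cosθ/√(L²−r²sin²θ) = +0.091656 rad/s.
V_P = V_A + ω_rod × AP, with AP = 0.1518 m along the rod.
Components: V_Px = −rω sinθ − a·ω_rod·sinφ = -0.46521 m/s;  V_Py = rω cosθ + a·ω_rod·cosφ = -0.0060857 m/s.
|V_P| = √(V_Px² + V_Py²) = 0.46525 m/s.

0.465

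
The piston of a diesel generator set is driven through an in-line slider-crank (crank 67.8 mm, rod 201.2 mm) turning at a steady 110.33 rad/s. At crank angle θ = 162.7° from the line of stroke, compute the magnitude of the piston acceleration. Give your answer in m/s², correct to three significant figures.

ω = 110.3 rad/s
x(θ) = r cosθ + √(L² − r² sin²θ); with ω constant, a = ω²·d²x/dθ².
d²x/dθ² = −r cosθ − r²(cos2θ)/√u − r⁴ sin²2θ/(4u^{3/2}),  u = L² − r² sin²θ = 0.0400749 m².
Substituting r = 0.0678 m, L = 0.2012 m, θ = 162.7°: d²x/dθ² = +0.045619 m.
a = ω²·d²x/dθ² = (110.3)²·(+0.045619) = +555.31 m/s²;  |a| = 555.31 m/s².

555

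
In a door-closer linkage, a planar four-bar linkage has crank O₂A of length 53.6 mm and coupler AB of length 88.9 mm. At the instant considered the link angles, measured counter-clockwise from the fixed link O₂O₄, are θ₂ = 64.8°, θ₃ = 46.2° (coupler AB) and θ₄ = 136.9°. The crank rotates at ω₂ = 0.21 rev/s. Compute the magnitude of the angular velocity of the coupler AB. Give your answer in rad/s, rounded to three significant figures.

ω₂ = 1.319 rad/s (from 0.21 rev/s).
Differentiating the loop-closure r₂e^{iθ₂}+r₃e^{iθ₃}=r₁+r₄e^{iθ₄} gives r₂ω₂e^{iθ₂}+r₃ω₃e^{iθ₃}=r₄ω₄e^{iθ₄}.
Eliminating the other unknown: ω₃ = r₂ω₂ sin(θ₄−θ₂) / [r₃ sin(θ₃−θ₄)].
Numerator sine = +0.95159; denominator sine = -0.99993.
Result = 0.0536·1.319·(+0.95159) / (0.0889·(-0.99993)) = -0.75709 rad/s; magnitude 0.75709 rad/s.

0.757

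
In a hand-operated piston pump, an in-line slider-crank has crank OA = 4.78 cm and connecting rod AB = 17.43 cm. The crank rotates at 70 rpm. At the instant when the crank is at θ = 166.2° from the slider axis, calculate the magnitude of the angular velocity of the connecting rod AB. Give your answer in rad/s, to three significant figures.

1.96

ω = 7.33 rad/s (converted from 70 rpm).
The rod makes angle φ with the slider axis where L sinφ = r sinθ; differentiating, L cosφ·φ̇ = r ω cosθ.
L cosφ = √(L² − r² sin²θ) = 0.17393 m.
|ω_rod| = r ω |cosθ| / √(L² − r² sin²θ) = 0.0478·7.33·0.97113/0.17393 = 1.9564 rad/s.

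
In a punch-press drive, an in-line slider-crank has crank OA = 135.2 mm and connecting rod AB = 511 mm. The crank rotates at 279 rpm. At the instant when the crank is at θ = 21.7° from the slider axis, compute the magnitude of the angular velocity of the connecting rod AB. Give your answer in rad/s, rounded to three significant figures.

7.22

ω = 29.22 rad/s (converted from 279 rpm).
The rod makes angle φ with the slider axis where L sinφ = r sinθ; differentiating, L cosφ·φ̇ = r ω cosθ.
L cosφ = √(L² − r² sin²θ) = 0.50855 m.
|ω_rod| = r ω |cosθ| / √(L² − r² sin²θ) = 0.1352·29.22·0.92913/0.50855 = 7.217 rad/s.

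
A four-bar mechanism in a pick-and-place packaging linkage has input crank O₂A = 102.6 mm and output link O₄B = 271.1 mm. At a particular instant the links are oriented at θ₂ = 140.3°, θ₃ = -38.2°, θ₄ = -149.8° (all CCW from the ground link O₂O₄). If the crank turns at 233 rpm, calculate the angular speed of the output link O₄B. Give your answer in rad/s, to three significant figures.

0.260

ω₂ = 24.4 rad/s (from 233 rpm).
Differentiating the loop-closure r₂e^{iθ₂}+r₃e^{iθ₃}=r₁+r₄e^{iθ₄} gives r₂ω₂e^{iθ₂}+r₃ω₃e^{iθ₃}=r₄ω₄e^{iθ₄}.
Eliminating the other unknown: ω₄ = r₂ω₂ sin(θ₂−θ₃) / [r₄ sin(θ₄−θ₃)].
Numerator sine = +0.02618; denominator sine = -0.92978.
Result = 0.1026·24.4·(+0.02618) / (0.2711·(-0.92978)) = -0.25998 rad/s; magnitude 0.25998 rad/s.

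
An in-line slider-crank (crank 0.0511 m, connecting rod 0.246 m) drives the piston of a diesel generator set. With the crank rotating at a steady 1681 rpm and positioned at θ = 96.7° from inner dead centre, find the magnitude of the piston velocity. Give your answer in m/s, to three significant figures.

8.71

ω = 2π·1681/60 = 176 rad/s
For an in-line slider-crank, x = r cosθ + √(L² − r² sin²θ), so v = −rω sinθ·[1 + r cosθ/√(L² − r² sin²θ)].
With r = 0.0511 m, L = 0.246 m, θ = 96.7°: √(L² − r² sin²θ) = 0.24071 m.
v = −0.0511·176·0.99317·[1 + 0.0511·-0.11667/0.24071] = -8.7126 m/s.
|v| = 8.7126 m/s.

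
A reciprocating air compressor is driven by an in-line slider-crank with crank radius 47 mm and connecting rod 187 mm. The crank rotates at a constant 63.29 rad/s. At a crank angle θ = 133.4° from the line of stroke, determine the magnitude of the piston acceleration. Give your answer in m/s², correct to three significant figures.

ω = 63.29 rad/s
x(θ) = r cosθ + √(L² − r² sin²θ); with ω constant, a = ω²·d²x/dθ².
d²x/dθ² = −r cosθ − r²(cos2θ)/√u − r⁴ sin²2θ/(4u^{3/2}),  u = L² − r² sin²θ = 0.0338028 m².
Substituting r = 0.047 m, L = 0.187 m, θ = 133.4°: d²x/dθ² = +0.032768 m.
a = ω²·d²x/dθ² = (63.29)²·(+0.032768) = +131.26 m/s²;  |a| = 131.26 m/s².

131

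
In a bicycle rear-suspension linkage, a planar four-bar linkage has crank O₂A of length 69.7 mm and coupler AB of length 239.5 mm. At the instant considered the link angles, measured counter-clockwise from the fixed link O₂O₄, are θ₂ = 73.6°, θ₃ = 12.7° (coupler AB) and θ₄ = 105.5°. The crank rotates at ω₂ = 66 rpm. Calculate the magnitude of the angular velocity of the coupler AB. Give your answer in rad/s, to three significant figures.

ω₂ = 6.912 rad/s (from 66 rpm).
Differentiating the loop-closure r₂e^{iθ₂}+r₃e^{iθ₃}=r₁+r₄e^{iθ₄} gives r₂ω₂e^{iθ₂}+r₃ω₃e^{iθ₃}=r₄ω₄e^{iθ₄}.
Eliminating the other unknown: ω₃ = r₂ω₂ sin(θ₄−θ₂) / [r₃ sin(θ₃−θ₄)].
Numerator sine = +0.52844; denominator sine = -0.99881.
Result = 0.0697·6.912·(+0.52844) / (0.2395·(-0.99881)) = -1.0642 rad/s; magnitude 1.0642 rad/s.

1.06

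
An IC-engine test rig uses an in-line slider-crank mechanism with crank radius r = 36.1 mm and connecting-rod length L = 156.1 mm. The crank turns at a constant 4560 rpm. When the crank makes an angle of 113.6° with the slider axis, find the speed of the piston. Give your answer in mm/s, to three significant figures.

14300

ω = 2π·4560/60 = 477.5 rad/s
For an in-line slider-crank, x = r cosθ + √(L² − r² sin²θ), so v = −rω sinθ·[1 + r cosθ/√(L² − r² sin²θ)].
With r = 0.0361 m, L = 0.1561 m, θ = 113.6°: √(L² − r² sin²θ) = 0.15255 m.
v = −0.0361·477.5·0.91636·[1 + 0.0361·-0.40035/0.15255] = -14.3 m/s.
|v| = 14.3 m/s = 14300 mm/s.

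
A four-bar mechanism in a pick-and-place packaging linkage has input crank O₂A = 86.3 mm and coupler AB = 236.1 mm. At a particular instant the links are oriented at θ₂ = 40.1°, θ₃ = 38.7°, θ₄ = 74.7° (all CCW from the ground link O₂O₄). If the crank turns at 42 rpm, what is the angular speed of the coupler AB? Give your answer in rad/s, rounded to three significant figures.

1.55

ω₂ = 4.398 rad/s (from 42 rpm).
Differentiating the loop-closure r₂e^{iθ₂}+r₃e^{iθ₃}=r₁+r₄e^{iθ₄} gives r₂ω₂e^{iθ₂}+r₃ω₃e^{iθ₃}=r₄ω₄e^{iθ₄}.
Eliminating the other unknown: ω₃ = r₂ω₂ sin(θ₄−θ₂) / [r₃ sin(θ₃−θ₄)].
Numerator sine = +0.56784; denominator sine = -0.58779.
Result = 0.0863·4.398·(+0.56784) / (0.2361·(-0.58779)) = -1.5531 rad/s; magnitude 1.5531 rad/s.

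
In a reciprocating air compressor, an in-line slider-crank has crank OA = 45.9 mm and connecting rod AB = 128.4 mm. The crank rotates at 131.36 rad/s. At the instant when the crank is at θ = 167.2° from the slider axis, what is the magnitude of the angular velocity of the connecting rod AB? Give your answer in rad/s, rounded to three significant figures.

ω = 131.4 rad/s
The rod makes angle φ with the slider axis where L sinφ = r sinθ; differentiating, L cosφ·φ̇ = r ω cosθ.
L cosφ = √(L² − r² sin²θ) = 0.128 m.
|ω_rod| = r ω |cosθ| / √(L² − r² sin²θ) = 0.0459·131.4·0.97515/0.128 = 45.935 rad/s.

45.9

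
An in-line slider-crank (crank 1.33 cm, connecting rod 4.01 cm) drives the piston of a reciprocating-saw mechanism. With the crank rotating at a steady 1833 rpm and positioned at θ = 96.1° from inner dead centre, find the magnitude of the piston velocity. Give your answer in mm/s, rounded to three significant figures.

ω = 2π·1833/60 = 192 rad/s
For an in-line slider-crank, x = r cosθ + √(L² − r² sin²θ), so v = −rω sinθ·[1 + r cosθ/√(L² − r² sin²θ)].
With r = 0.0133 m, L = 0.0401 m, θ = 96.1°: √(L² − r² sin²θ) = 0.037857 m.
v = −0.0133·192·0.99434·[1 + 0.0133·-0.10626/0.037857] = -2.4437 m/s.
|v| = 2.4437 m/s = 2443.7 mm/s.

2440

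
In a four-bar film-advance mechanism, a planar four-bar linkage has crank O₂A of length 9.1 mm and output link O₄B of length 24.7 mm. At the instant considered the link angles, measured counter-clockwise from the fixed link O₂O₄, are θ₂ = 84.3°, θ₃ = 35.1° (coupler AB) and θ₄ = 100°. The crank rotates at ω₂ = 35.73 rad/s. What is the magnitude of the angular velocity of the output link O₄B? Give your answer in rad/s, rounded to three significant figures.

11.0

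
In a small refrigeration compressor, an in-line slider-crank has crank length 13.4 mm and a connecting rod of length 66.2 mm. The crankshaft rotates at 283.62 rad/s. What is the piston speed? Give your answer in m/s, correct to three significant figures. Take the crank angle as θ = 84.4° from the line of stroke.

ω = 283.6 rad/s
For an in-line slider-crank, x = r cosθ + √(L² − r² sin²θ), so v = −rω sinθ·[1 + r cosθ/√(L² − r² sin²θ)].
With r = 0.0134 m, L = 0.0662 m, θ = 84.4°: √(L² − r² sin²θ) = 0.064843 m.
v = −0.0134·283.6·0.99523·[1 + 0.0134·0.09758/0.064843] = -3.8586 m/s.
|v| = 3.8586 m/s.

3.86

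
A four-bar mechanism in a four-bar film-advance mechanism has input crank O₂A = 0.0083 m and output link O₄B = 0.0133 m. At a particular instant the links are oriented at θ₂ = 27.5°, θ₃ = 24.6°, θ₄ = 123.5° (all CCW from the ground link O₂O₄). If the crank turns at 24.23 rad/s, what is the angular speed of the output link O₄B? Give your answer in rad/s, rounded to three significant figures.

0.774

ω₂ = 24.23 rad/s
Differentiating the loop-closure r₂e^{iθ₂}+r₃e^{iθ₃}=r₁+r₄e^{iθ₄} gives r₂ω₂e^{iθ₂}+r₃ω₃e^{iθ₃}=r₄ω₄e^{iθ₄}.
Eliminating the other unknown: ω₄ = r₂ω₂ sin(θ₂−θ₃) / [r₄ sin(θ₄−θ₃)].
Numerator sine = +0.05059; denominator sine = +0.98796.
Result = 0.0083·24.23·(+0.05059) / (0.0133·(+0.98796)) = +0.77434 rad/s; magnitude 0.77434 rad/s.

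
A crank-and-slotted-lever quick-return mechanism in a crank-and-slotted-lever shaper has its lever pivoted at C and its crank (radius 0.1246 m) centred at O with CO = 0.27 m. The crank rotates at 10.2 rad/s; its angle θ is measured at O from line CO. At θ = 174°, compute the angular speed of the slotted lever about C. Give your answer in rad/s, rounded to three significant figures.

8.50

ω = 10.2 rad/s
Crank pin A relative to C: A = (d + r cosθ, r sinθ); lever angle φ = atan2(r sinθ, d + r cosθ).
Differentiating tanφ: φ̇ = rω(d cosθ + r)/(d² + r² + 2dr cosθ).
d² + r² + 2dr cosθ = |CA|² = 0.0215097 m²;  d cosθ + r = -0.14392 m.
|ω_lever| = |0.1246·10.2·-0.14392| / 0.0215097 = 8.5037 rad/s.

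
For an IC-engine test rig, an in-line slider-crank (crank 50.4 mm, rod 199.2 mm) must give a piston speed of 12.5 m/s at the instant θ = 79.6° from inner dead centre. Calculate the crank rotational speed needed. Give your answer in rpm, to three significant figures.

2300

For an in-line slider-crank, |v_piston| = rω|sinθ|·[1 + r cosθ/√(L² − r² sin²θ)].
With r = 0.0504 m, L = 0.1992 m, θ = 79.6°: the bracketed kinematic factor |dx/dθ| = 0.05191 m.
ω = v/|dx/dθ| = 12.5/0.05191 = 240.8 rad/s.
N = 60ω/(2π) = 2299.5 rpm.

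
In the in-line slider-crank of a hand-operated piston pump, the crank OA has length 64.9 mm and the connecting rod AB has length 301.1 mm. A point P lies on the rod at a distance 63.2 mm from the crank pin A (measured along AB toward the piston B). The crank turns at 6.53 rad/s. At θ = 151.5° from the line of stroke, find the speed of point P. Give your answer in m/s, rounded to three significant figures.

0.353

ω = 6.53 rad/s.  Crank-pin speed |V_A| = rω = 0.4238 m/s, perpendicular to OA.
Rod angle: sinφ = −(r/L) sinθ ⇒ φ = -5.903°; ω_rod = −rω cosθ/√(L²−r²sin²θ) = +1.2435 rad/s.
V_P = V_A + ω_rod × AP, with AP = 0.0632 m along the rod.
Components: V_Px = −rω sinθ − a·ω_rod·sinφ = -0.19414 m/s;  V_Py = rω cosθ + a·ω_rod·cosφ = -0.29427 m/s.
|V_P| = √(V_Px² + V_Py²) = 0.35254 m/s.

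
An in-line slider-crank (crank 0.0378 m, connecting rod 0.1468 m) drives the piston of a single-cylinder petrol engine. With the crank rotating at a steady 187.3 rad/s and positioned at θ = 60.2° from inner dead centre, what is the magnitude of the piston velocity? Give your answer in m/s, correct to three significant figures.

6.95

ω = 187.3 rad/s
For an in-line slider-crank, x = r cosθ + √(L² − r² sin²θ), so v = −rω sinθ·[1 + r cosθ/√(L² − r² sin²θ)].
With r = 0.0378 m, L = 0.1468 m, θ = 60.2°: √(L² − r² sin²θ) = 0.14309 m.
v = −0.0378·187.3·0.86777·[1 + 0.0378·0.49697/0.14309] = -6.9503 m/s.
|v| = 6.9503 m/s.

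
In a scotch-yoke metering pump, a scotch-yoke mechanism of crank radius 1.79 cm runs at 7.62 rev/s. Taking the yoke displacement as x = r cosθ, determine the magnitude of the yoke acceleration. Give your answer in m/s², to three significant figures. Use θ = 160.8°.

38.7

ω = 47.88 rad/s (from 7.62 rev/s).
x = r cosθ ⇒ ẍ = −rω² cosθ (ω constant).
|a| = rω²|cosθ| = 0.0179·(47.88)²·|cos 160.8°| = 38.75 m/s².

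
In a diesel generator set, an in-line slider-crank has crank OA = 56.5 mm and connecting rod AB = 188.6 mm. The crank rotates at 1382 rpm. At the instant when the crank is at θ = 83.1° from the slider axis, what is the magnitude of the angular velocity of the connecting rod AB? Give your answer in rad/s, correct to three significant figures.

ω = 144.7 rad/s (converted from 1382 rpm).
The rod makes angle φ with the slider axis where L sinφ = r sinθ; differentiating, L cosφ·φ̇ = r ω cosθ.
L cosφ = √(L² − r² sin²θ) = 0.18007 m.
|ω_rod| = r ω |cosθ| / √(L² − r² sin²θ) = 0.0565·144.7·0.12014/0.18007 = 5.4554 rad/s.

5.46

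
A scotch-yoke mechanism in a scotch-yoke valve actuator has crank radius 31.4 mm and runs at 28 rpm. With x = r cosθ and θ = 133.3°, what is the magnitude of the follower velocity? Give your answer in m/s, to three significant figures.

0.0670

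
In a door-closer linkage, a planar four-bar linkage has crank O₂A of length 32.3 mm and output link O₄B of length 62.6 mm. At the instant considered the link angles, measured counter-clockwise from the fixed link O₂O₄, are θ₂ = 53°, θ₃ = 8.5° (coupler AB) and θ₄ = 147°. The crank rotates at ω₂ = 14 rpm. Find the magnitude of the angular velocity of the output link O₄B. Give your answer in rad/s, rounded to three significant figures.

ω₂ = 1.466 rad/s (from 14 rpm).
Differentiating the loop-closure r₂e^{iθ₂}+r₃e^{iθ₃}=r₁+r₄e^{iθ₄} gives r₂ω₂e^{iθ₂}+r₃ω₃e^{iθ₃}=r₄ω₄e^{iθ₄}.
Eliminating the other unknown: ω₄ = r₂ω₂ sin(θ₂−θ₃) / [r₄ sin(θ₄−θ₃)].
Numerator sine = +0.70091; denominator sine = +0.66262.
Result = 0.0323·1.466·(+0.70091) / (0.0626·(+0.66262)) = +0.80017 rad/s; magnitude 0.80017 rad/s.

0.800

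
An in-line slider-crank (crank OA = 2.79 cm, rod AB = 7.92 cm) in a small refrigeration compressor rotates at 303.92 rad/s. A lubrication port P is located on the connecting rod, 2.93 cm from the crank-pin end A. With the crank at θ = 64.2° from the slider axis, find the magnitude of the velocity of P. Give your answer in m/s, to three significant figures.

ω = 303.9 rad/s.  Crank-pin speed |V_A| = rω = 8.4794 m/s, perpendicular to OA.
Rod angle: sinφ = −(r/L) sinθ ⇒ φ = -18.491°; ω_rod = −rω cosθ/√(L²−r²sin²θ) = -49.134 rad/s.
V_P = V_A + ω_rod × AP, with AP = 0.0293 m along the rod.
Components: V_Px = −rω sinθ − a·ω_rod·sinφ = -8.0907 m/s;  V_Py = rω cosθ + a·ω_rod·cosφ = +2.3252 m/s.
|V_P| = √(V_Px² + V_Py²) = 8.4182 m/s.

8.42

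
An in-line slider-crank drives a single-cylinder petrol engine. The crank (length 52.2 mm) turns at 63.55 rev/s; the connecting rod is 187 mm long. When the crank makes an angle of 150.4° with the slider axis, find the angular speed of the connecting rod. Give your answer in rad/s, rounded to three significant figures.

ω = 399.3 rad/s (converted from 63.55 rev/s).
The rod makes angle φ with the slider axis where L sinφ = r sinθ; differentiating, L cosφ·φ̇ = r ω cosθ.
L cosφ = √(L² − r² sin²θ) = 0.18521 m.
|ω_rod| = r ω |cosθ| / √(L² − r² sin²θ) = 0.0522·399.3·0.86949/0.18521 = 97.85 rad/s.

97.8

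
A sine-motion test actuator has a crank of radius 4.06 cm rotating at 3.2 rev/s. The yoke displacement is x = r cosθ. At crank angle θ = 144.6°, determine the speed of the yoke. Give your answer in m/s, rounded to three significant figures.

ω = 20.11 rad/s (from 3.2 rev/s).
x = r cosθ ⇒ ẋ = −rω sinθ.
|v| = rω|sinθ| = 0.0406·20.11·|sin 144.6°| = 0.47287 m/s.

0.473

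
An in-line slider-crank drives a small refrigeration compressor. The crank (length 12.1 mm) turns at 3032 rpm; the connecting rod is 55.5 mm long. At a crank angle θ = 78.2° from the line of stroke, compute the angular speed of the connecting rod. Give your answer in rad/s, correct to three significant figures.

14.5

ω = 317.5 rad/s (converted from 3032 rpm).
The rod makes angle φ with the slider axis where L sinφ = r sinθ; differentiating, L cosφ·φ̇ = r ω cosθ.
L cosφ = √(L² − r² sin²θ) = 0.054221 m.
|ω_rod| = r ω |cosθ| / √(L² − r² sin²θ) = 0.0121·317.5·0.20450/0.054221 = 14.49 rad/s.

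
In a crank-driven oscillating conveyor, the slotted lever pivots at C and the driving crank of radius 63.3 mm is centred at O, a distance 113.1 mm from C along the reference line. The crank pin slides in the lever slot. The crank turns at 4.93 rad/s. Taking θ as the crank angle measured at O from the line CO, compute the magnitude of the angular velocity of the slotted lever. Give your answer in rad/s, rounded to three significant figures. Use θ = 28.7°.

ω = 4.93 rad/s
Crank pin A relative to C: A = (d + r cosθ, r sinθ); lever angle φ = atan2(r sinθ, d + r cosθ).
Differentiating tanφ: φ̇ = rω(d cosθ + r)/(d² + r² + 2dr cosθ).
d² + r² + 2dr cosθ = |CA|² = 0.0293579 m²;  d cosθ + r = +0.16251 m.
|ω_lever| = |0.0633·4.93·+0.16251| / 0.0293579 = 1.7274 rad/s.

1.73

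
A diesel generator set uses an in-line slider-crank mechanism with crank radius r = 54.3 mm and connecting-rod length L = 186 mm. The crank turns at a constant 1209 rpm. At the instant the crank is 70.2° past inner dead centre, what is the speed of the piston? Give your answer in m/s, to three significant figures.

7.13

ω = 2π·1209/60 = 126.6 rad/s
For an in-line slider-crank, x = r cosθ + √(L² − r² sin²θ), so v = −rω sinθ·[1 + r cosθ/√(L² − r² sin²θ)].
With r = 0.0543 m, L = 0.186 m, θ = 70.2°: √(L² − r² sin²θ) = 0.17885 m.
v = −0.0543·126.6·0.94088·[1 + 0.0543·0.33874/0.17885] = -7.1335 m/s.
|v| = 7.1335 m/s.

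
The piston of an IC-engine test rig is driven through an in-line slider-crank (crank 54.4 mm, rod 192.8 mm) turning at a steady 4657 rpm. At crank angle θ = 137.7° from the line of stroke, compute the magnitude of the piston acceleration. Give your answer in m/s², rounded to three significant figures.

ω = 2π·4657/60 = 487.7 rad/s
x(θ) = r cosθ + √(L² − r² sin²θ); with ω constant, a = ω²·d²x/dθ².
d²x/dθ² = −r cosθ − r²(cos2θ)/√u − r⁴ sin²2θ/(4u^{3/2}),  u = L² − r² sin²θ = 0.0358314 m².
Substituting r = 0.0544 m, L = 0.1928 m, θ = 137.7°: d²x/dθ² = +0.038445 m.
a = ω²·d²x/dθ² = (487.7)²·(+0.038445) = +9143.4 m/s²;  |a| = 9143.4 m/s².

9140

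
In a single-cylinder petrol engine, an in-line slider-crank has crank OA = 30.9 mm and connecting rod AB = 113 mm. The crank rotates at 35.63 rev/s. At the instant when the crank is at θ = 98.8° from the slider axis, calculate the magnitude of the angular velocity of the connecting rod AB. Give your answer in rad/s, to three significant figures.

ω = 223.9 rad/s (converted from 35.63 rev/s).
The rod makes angle φ with the slider axis where L sinφ = r sinθ; differentiating, L cosφ·φ̇ = r ω cosθ.
L cosφ = √(L² − r² sin²θ) = 0.1088 m.
|ω_rod| = r ω |cosθ| / √(L² − r² sin²θ) = 0.0309·223.9·0.15299/0.1088 = 9.7273 rad/s.

9.73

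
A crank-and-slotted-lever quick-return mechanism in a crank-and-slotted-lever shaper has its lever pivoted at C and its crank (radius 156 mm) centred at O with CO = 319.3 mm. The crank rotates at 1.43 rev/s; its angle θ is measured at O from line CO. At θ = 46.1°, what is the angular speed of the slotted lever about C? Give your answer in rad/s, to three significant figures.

2.71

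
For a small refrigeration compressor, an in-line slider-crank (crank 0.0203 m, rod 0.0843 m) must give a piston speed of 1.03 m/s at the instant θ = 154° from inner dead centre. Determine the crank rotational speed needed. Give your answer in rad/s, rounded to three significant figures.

148

For an in-line slider-crank, |v_piston| = rω|sinθ|·[1 + r cosθ/√(L² − r² sin²θ)].
With r = 0.0203 m, L = 0.0843 m, θ = 154°: the bracketed kinematic factor |dx/dθ| = 0.0069621 m.
ω = v/|dx/dθ| = 1.03/0.0069621 = 147.94 rad/s.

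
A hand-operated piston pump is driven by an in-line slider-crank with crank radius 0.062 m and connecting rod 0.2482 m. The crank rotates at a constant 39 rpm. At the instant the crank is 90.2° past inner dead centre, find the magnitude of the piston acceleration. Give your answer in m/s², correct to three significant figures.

0.270

ω = 2π·39/60 = 4.084 rad/s
x(θ) = r cosθ + √(L² − r² sin²θ); with ω constant, a = ω²·d²x/dθ².
d²x/dθ² = −r cosθ − r²(cos2θ)/√u − r⁴ sin²2θ/(4u^{3/2}),  u = L² − r² sin²θ = 0.0577593 m².
Substituting r = 0.062 m, L = 0.2482 m, θ = 90.2°: d²x/dθ² = +0.016211 m.
a = ω²·d²x/dθ² = (4.084)²·(+0.016211) = +0.27039 m/s²;  |a| = 0.27039 m/s².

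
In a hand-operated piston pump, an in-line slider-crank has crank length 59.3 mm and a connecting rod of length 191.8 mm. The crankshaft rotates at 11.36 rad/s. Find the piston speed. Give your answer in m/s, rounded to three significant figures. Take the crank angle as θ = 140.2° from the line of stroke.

0.327

ω = 11.36 rad/s
For an in-line slider-crank, x = r cosθ + √(L² − r² sin²θ), so v = −rω sinθ·[1 + r cosθ/√(L² − r² sin²θ)].
With r = 0.0593 m, L = 0.1918 m, θ = 140.2°: √(L² − r² sin²θ) = 0.18801 m.
v = −0.0593·11.36·0.64011·[1 + 0.0593·-0.76828/0.18801] = -0.32671 m/s.
|v| = 0.32671 m/s.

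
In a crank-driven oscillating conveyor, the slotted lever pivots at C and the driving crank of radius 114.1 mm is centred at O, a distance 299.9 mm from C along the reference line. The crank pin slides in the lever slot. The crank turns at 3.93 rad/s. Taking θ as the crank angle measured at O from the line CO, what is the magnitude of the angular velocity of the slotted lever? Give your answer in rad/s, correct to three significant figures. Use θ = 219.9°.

1.03

ω = 3.93 rad/s
Crank pin A relative to C: A = (d + r cosθ, r sinθ); lever angle φ = atan2(r sinθ, d + r cosθ).
Differentiating tanφ: φ̇ = rω(d cosθ + r)/(d² + r² + 2dr cosθ).
d² + r² + 2dr cosθ = |CA|² = 0.0504562 m²;  d cosθ + r = -0.11597 m.
|ω_lever| = |0.1141·3.93·-0.11597| / 0.0504562 = 1.0307 rad/s.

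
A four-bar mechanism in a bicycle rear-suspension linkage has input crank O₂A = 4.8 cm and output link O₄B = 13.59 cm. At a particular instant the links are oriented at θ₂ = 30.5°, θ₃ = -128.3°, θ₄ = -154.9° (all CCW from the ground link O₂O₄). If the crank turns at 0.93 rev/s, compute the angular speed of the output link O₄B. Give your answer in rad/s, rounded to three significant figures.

1.67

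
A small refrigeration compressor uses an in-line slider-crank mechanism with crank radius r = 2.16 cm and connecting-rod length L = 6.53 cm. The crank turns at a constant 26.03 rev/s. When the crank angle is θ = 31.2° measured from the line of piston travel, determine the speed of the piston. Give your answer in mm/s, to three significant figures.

2360

ω = 2π·26 = 163.6 rad/s
For an in-line slider-crank, x = r cosθ + √(L² − r² sin²θ), so v = −rω sinθ·[1 + r cosθ/√(L² − r² sin²θ)].
With r = 0.0216 m, L = 0.0653 m, θ = 31.2°: √(L² − r² sin²θ) = 0.064334 m.
v = −0.0216·163.6·0.51803·[1 + 0.0216·0.85536/0.064334] = -2.3556 m/s.
|v| = 2.3556 m/s = 2355.6 mm/s.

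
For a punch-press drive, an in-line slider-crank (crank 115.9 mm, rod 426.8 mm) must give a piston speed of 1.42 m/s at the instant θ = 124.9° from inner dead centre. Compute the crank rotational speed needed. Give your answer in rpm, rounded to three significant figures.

170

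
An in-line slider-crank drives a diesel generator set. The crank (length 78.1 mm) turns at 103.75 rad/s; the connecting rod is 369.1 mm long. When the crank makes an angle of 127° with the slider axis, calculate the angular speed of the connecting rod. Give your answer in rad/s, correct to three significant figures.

13.4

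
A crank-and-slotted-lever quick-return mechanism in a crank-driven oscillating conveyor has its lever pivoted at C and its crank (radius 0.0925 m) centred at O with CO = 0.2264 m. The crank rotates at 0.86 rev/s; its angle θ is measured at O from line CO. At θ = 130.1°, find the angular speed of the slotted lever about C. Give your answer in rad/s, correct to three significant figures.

0.812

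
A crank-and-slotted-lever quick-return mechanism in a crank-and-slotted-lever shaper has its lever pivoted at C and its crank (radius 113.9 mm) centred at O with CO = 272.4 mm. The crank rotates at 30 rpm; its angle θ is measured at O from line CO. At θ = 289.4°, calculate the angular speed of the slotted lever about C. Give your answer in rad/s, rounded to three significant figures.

0.678

ω = 3.142 rad/s (from 30 rpm).
Crank pin A relative to C: A = (d + r cosθ, r sinθ); lever angle φ = atan2(r sinθ, d + r cosθ).
Differentiating tanφ: φ̇ = rω(d cosθ + r)/(d² + r² + 2dr cosθ).
d² + r² + 2dr cosθ = |CA|² = 0.107786 m²;  d cosθ + r = +0.20438 m.
|ω_lever| = |0.1139·3.142·+0.20438| / 0.107786 = 0.6785 rad/s.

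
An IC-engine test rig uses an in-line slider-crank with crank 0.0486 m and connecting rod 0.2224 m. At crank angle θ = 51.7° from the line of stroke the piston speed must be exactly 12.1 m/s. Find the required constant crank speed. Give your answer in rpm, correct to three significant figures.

2660

For an in-line slider-crank, |v_piston| = rω|sinθ|·[1 + r cosθ/√(L² − r² sin²θ)].
With r = 0.0486 m, L = 0.2224 m, θ = 51.7°: the bracketed kinematic factor |dx/dθ| = 0.043383 m.
ω = v/|dx/dθ| = 12.1/0.043383 = 278.91 rad/s.
N = 60ω/(2π) = 2663.4 rpm.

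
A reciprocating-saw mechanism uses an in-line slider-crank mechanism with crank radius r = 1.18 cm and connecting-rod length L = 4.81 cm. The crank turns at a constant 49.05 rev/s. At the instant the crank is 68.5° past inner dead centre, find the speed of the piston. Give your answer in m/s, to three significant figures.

3.70

ω = 2π·49 = 308.2 rad/s
For an in-line slider-crank, x = r cosθ + √(L² − r² sin²θ), so v = −rω sinθ·[1 + r cosθ/√(L² − r² sin²θ)].
With r = 0.0118 m, L = 0.0481 m, θ = 68.5°: √(L² − r² sin²θ) = 0.04683 m.
v = −0.0118·308.2·0.93042·[1 + 0.0118·0.36650/0.04683] = -3.6961 m/s.
|v| = 3.6961 m/s.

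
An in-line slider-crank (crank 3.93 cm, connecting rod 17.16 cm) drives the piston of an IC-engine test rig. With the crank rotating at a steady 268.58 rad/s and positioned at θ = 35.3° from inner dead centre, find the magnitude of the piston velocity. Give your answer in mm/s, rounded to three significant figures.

ω = 268.6 rad/s
For an in-line slider-crank, x = r cosθ + √(L² − r² sin²θ), so v = −rω sinθ·[1 + r cosθ/√(L² − r² sin²θ)].
With r = 0.0393 m, L = 0.1716 m, θ = 35.3°: √(L² − r² sin²θ) = 0.17009 m.
v = −0.0393·268.6·0.57786·[1 + 0.0393·0.81614/0.17009] = -7.2496 m/s.
|v| = 7.2496 m/s = 7249.6 mm/s.

7250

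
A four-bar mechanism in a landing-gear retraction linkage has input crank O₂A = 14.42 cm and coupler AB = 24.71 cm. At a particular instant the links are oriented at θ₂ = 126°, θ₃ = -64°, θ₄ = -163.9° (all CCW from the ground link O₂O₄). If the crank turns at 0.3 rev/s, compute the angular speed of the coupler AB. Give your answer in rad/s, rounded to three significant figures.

1.05

ω₂ = 1.885 rad/s (from 0.3 rev/s).
Differentiating the loop-closure r₂e^{iθ₂}+r₃e^{iθ₃}=r₁+r₄e^{iθ₄} gives r₂ω₂e^{iθ₂}+r₃ω₃e^{iθ₃}=r₄ω₄e^{iθ₄}.
Eliminating the other unknown: ω₃ = r₂ω₂ sin(θ₄−θ₂) / [r₃ sin(θ₃−θ₄)].
Numerator sine = +0.94029; denominator sine = +0.98511.
Result = 0.1442·1.885·(+0.94029) / (0.2471·(+0.98511)) = +1.05 rad/s; magnitude 1.05 rad/s.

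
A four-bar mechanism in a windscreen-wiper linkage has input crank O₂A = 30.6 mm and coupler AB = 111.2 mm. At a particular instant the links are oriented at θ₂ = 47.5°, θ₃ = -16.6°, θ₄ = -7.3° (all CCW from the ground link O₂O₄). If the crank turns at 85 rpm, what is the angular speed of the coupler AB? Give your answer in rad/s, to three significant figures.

12.4

ω₂ = 8.901 rad/s (from 85 rpm).
Differentiating the loop-closure r₂e^{iθ₂}+r₃e^{iθ₃}=r₁+r₄e^{iθ₄} gives r₂ω₂e^{iθ₂}+r₃ω₃e^{iθ₃}=r₄ω₄e^{iθ₄}.
Eliminating the other unknown: ω₃ = r₂ω₂ sin(θ₄−θ₂) / [r₃ sin(θ₃−θ₄)].
Numerator sine = -0.81714; denominator sine = -0.16160.
Result = 0.0306·8.901·(-0.81714) / (0.1112·(-0.16160)) = +12.385 rad/s; magnitude 12.385 rad/s.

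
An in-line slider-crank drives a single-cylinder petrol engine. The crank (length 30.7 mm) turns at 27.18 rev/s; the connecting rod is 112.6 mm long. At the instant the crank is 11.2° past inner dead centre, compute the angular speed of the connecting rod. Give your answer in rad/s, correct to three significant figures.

45.7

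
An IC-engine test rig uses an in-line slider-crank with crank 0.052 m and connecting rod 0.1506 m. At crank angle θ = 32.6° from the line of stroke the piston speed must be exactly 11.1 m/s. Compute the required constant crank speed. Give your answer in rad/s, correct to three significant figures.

For an in-line slider-crank, |v_piston| = rω|sinθ|·[1 + r cosθ/√(L² − r² sin²θ)].
With r = 0.052 m, L = 0.1506 m, θ = 32.6°: the bracketed kinematic factor |dx/dθ| = 0.03631 m.
ω = v/|dx/dθ| = 11.1/0.03631 = 305.7 rad/s.

306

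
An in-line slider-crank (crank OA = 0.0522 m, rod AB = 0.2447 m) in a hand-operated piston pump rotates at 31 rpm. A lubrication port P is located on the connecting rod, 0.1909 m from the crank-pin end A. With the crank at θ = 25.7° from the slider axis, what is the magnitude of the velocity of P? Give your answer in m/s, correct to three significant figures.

ω = 3.246 rad/s.  Crank-pin speed |V_A| = rω = 0.16946 m/s, perpendicular to OA.
Rod angle: sinφ = −(r/L) sinθ ⇒ φ = -5.308°; ω_rod = −rω cosθ/√(L²−r²sin²θ) = -0.62669 rad/s.
V_P = V_A + ω_rod × AP, with AP = 0.1909 m along the rod.
Components: V_Px = −rω sinθ − a·ω_rod·sinφ = -0.084554 m/s;  V_Py = rω cosθ + a·ω_rod·cosφ = +0.033572 m/s.
|V_P| = √(V_Px² + V_Py²) = 0.090975 m/s.

0.0910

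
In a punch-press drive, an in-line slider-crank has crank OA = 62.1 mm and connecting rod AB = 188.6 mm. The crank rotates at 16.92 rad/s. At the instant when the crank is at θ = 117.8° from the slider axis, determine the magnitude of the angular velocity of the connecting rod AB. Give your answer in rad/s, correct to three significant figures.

2.72

ω = 16.92 rad/s
The rod makes angle φ with the slider axis where L sinφ = r sinθ; differentiating, L cosφ·φ̇ = r ω cosθ.
L cosφ = √(L² − r² sin²θ) = 0.18042 m.
|ω_rod| = r ω |cosθ| / √(L² − r² sin²θ) = 0.0621·16.92·0.46639/0.18042 = 2.7161 rad/s.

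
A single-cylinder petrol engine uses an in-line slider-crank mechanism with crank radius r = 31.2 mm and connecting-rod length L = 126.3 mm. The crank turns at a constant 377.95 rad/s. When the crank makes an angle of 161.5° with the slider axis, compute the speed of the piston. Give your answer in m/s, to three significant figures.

2.86

ω = 377.9 rad/s
For an in-line slider-crank, x = r cosθ + √(L² − r² sin²θ), so v = −rω sinθ·[1 + r cosθ/√(L² − r² sin²θ)].
With r = 0.0312 m, L = 0.1263 m, θ = 161.5°: √(L² − r² sin²θ) = 0.12591 m.
v = −0.0312·377.9·0.31730·[1 + 0.0312·-0.94832/0.12591] = -2.8624 m/s.
|v| = 2.8624 m/s.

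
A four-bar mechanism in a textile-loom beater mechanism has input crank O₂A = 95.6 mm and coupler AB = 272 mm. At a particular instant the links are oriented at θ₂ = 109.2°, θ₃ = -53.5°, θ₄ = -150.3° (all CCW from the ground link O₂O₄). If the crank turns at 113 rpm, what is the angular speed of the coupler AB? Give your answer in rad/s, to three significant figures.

4.12

ω₂ = 11.83 rad/s (from 113 rpm).
Differentiating the loop-closure r₂e^{iθ₂}+r₃e^{iθ₃}=r₁+r₄e^{iθ₄} gives r₂ω₂e^{iθ₂}+r₃ω₃e^{iθ₃}=r₄ω₄e^{iθ₄}.
Eliminating the other unknown: ω₃ = r₂ω₂ sin(θ₄−θ₂) / [r₃ sin(θ₃−θ₄)].
Numerator sine = +0.98325; denominator sine = +0.99297.
Result = 0.0956·11.83·(+0.98325) / (0.272·(+0.99297)) = +4.1184 rad/s; magnitude 4.1184 rad/s.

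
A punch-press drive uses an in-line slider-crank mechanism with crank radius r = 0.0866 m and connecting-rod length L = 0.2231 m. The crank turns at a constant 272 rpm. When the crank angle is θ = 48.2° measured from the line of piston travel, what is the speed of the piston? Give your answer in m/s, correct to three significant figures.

2.34

ω = 2π·272/60 = 28.48 rad/s
For an in-line slider-crank, x = r cosθ + √(L² − r² sin²θ), so v = −rω sinθ·[1 + r cosθ/√(L² − r² sin²θ)].
With r = 0.0866 m, L = 0.2231 m, θ = 48.2°: √(L² − r² sin²θ) = 0.21356 m.
v = −0.0866·28.48·0.74548·[1 + 0.0866·0.66653/0.21356] = -2.3359 m/s.
|v| = 2.3359 m/s.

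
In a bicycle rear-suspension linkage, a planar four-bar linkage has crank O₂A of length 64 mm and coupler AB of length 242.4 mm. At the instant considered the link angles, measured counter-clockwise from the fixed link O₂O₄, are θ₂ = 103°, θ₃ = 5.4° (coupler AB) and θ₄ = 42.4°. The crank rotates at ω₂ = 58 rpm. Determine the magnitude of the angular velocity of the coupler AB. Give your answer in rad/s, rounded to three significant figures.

2.32

ω₂ = 6.074 rad/s (from 58 rpm).
Differentiating the loop-closure r₂e^{iθ₂}+r₃e^{iθ₃}=r₁+r₄e^{iθ₄} gives r₂ω₂e^{iθ₂}+r₃ω₃e^{iθ₃}=r₄ω₄e^{iθ₄}.
Eliminating the other unknown: ω₃ = r₂ω₂ sin(θ₄−θ₂) / [r₃ sin(θ₃−θ₄)].
Numerator sine = -0.87121; denominator sine = -0.60182.
Result = 0.064·6.074·(-0.87121) / (0.2424·(-0.60182)) = +2.3215 rad/s; magnitude 2.3215 rad/s.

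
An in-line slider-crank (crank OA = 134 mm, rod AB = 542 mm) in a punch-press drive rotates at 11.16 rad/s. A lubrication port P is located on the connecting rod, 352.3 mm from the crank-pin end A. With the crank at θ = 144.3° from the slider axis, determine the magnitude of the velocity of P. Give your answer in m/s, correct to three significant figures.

ω = 11.16 rad/s.  Crank-pin speed |V_A| = rω = 1.4954 m/s, perpendicular to OA.
Rod angle: sinφ = −(r/L) sinθ ⇒ φ = -8.295°; ω_rod = −rω cosθ/√(L²−r²sin²θ) = +2.2643 rad/s.
V_P = V_A + ω_rod × AP, with AP = 0.3523 m along the rod.
Components: V_Px = −rω sinθ − a·ω_rod·sinφ = -0.75756 m/s;  V_Py = rω cosθ + a·ω_rod·cosφ = -0.42505 m/s.
|V_P| = √(V_Px² + V_Py²) = 0.86866 m/s.

0.869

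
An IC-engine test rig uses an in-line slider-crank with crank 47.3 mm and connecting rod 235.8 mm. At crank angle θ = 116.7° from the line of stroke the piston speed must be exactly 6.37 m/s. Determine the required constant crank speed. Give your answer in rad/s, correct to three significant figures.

For an in-line slider-crank, |v_piston| = rω|sinθ|·[1 + r cosθ/√(L² − r² sin²θ)].
With r = 0.0473 m, L = 0.2358 m, θ = 116.7°: the bracketed kinematic factor |dx/dθ| = 0.038385 m.
ω = v/|dx/dθ| = 6.37/0.038385 = 165.95 rad/s.

166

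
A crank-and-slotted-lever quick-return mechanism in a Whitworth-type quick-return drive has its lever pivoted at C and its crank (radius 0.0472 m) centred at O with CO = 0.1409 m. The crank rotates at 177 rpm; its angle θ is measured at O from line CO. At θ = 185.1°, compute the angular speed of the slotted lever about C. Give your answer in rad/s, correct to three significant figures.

ω = 18.54 rad/s (from 177 rpm).
Crank pin A relative to C: A = (d + r cosθ, r sinθ); lever angle φ = atan2(r sinθ, d + r cosθ).
Differentiating tanφ: φ̇ = rω(d cosθ + r)/(d² + r² + 2dr cosθ).
d² + r² + 2dr cosθ = |CA|² = 0.00883235 m²;  d cosθ + r = -0.093142 m.
|ω_lever| = |0.0472·18.54·-0.093142| / 0.00883235 = 9.226 rad/s.

9.23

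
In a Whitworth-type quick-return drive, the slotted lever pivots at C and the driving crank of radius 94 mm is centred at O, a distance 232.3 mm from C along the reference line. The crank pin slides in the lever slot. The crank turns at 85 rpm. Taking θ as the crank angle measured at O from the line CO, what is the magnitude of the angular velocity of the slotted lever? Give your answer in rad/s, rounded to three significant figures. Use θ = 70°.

ω = 8.901 rad/s (from 85 rpm).
Crank pin A relative to C: A = (d + r cosθ, r sinθ); lever angle φ = atan2(r sinθ, d + r cosθ).
Differentiating tanφ: φ̇ = rω(d cosθ + r)/(d² + r² + 2dr cosθ).
d² + r² + 2dr cosθ = |CA|² = 0.0777361 m²;  d cosθ + r = +0.17345 m.
|ω_lever| = |0.094·8.901·+0.17345| / 0.0777361 = 1.8669 rad/s.

1.87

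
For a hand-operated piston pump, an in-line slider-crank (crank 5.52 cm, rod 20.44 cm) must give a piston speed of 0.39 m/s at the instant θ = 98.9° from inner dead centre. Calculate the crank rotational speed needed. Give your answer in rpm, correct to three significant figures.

71.4

For an in-line slider-crank, |v_piston| = rω|sinθ|·[1 + r cosθ/√(L² − r² sin²θ)].
With r = 0.0552 m, L = 0.2044 m, θ = 98.9°: the bracketed kinematic factor |dx/dθ| = 0.052171 m.
ω = v/|dx/dθ| = 0.39/0.052171 = 7.4754 rad/s.
N = 60ω/(2π) = 71.385 rpm.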